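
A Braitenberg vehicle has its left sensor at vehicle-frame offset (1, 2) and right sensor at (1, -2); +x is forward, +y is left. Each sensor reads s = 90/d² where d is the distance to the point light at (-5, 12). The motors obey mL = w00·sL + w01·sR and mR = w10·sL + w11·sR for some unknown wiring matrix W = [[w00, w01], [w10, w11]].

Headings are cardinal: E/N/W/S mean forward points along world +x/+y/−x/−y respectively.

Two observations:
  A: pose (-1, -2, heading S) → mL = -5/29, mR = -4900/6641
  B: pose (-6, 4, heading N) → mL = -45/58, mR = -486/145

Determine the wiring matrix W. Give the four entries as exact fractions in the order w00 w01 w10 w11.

-1/2 0 -1 -1

obs A: pose=(-1,-2,S) → sL=10/29, sR=90/229, mL=-5/29, mR=-4900/6641
obs B: pose=(-6,4,N) → sL=45/29, sR=9/5, mL=-45/58, mR=-486/145
sensor matrix S = [[10/29, 90/229], [45/29, 9/5]]; det S = 72/6641
solve [mL_A; mL_B] = S·[w00; w01] and [mR_A; mR_B] = S·[w10; w11]:
  w00 = -1/2, w01 = 0, w10 = -1, w11 = -1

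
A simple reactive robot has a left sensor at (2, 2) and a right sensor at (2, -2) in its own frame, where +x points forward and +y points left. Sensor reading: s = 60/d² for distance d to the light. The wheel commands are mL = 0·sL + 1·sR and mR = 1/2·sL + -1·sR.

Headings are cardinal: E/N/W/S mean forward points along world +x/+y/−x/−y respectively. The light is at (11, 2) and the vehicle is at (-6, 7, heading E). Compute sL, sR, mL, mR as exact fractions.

left sensor world pos  = (-4, 9); dL² = 274
right sensor world pos = (-4, 5); dR² = 234
sL = 60/274 = 30/137
sR = 60/234 = 10/39
mL = 0·sL + 1·sR = 10/39
mR = 1/2·sL + -1·sR = -785/5343

30/137 10/39 10/39 -785/5343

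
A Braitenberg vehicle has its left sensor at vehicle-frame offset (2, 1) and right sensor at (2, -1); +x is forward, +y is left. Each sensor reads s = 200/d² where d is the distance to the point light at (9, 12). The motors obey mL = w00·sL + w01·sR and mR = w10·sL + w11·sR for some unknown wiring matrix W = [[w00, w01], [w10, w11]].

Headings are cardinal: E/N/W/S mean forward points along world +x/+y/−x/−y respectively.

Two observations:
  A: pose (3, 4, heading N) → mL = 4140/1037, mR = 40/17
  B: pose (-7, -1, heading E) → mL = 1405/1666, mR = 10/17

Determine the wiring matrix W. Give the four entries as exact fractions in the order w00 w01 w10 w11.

1 1/2 1 0

obs A: pose=(3,4,N) → sL=40/17, sR=200/61, mL=4140/1037, mR=40/17
obs B: pose=(-7,-1,E) → sL=10/17, sR=25/49, mL=1405/1666, mR=10/17
sensor matrix S = [[40/17, 200/61], [10/17, 25/49]]; det S = -37000/50813
solve [mL_A; mL_B] = S·[w00; w01] and [mR_A; mR_B] = S·[w10; w11]:
  w00 = 1, w01 = 1/2, w10 = 1, w11 = 0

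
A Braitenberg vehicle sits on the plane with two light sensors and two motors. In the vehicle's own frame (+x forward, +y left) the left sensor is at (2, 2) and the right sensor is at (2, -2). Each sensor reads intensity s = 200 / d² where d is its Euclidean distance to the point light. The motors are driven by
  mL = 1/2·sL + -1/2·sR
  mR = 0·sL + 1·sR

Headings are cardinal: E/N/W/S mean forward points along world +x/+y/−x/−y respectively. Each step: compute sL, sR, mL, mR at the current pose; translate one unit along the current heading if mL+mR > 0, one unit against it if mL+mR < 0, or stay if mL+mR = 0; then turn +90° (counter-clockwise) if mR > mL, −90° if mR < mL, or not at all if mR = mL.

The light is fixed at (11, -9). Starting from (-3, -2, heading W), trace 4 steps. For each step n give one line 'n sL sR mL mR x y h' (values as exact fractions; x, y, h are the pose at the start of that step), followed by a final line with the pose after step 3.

0 200/281 200/337 5600/94697 200/337 -3 -2 W
1 100/97 100/157 3000/15229 100/157 -4 -2 S
2 200/233 40/37 -960/8621 40/37 -4 -3 E
3 5/8 25/26 -35/208 25/26 -3 -3 N
final -3 -2 W

n=0: pose=(-3,-2,W); sL=200/281, sR=200/337; mL=5600/94697, mR=200/337; mL+mR=61800/94697 → advance +1; mR−mL=50600/94697 → turn +1·90°
n=1: pose=(-4,-2,S); sL=100/97, sR=100/157; mL=3000/15229, mR=100/157; mL+mR=12700/15229 → advance +1; mR−mL=6700/15229 → turn +1·90°
n=2: pose=(-4,-3,E); sL=200/233, sR=40/37; mL=-960/8621, mR=40/37; mL+mR=8360/8621 → advance +1; mR−mL=10280/8621 → turn +1·90°
n=3: pose=(-3,-3,N); sL=5/8, sR=25/26; mL=-35/208, mR=25/26; mL+mR=165/208 → advance +1; mR−mL=235/208 → turn +1·90°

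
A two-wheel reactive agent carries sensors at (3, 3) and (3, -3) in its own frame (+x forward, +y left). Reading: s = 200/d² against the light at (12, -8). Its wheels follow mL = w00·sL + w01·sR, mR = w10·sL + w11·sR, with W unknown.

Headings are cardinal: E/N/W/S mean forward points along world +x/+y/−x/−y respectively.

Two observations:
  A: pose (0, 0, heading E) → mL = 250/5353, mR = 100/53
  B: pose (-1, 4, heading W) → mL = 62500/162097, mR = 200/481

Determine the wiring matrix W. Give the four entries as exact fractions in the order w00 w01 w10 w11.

obs A: pose=(0,0,E) → sL=100/101, sR=100/53, mL=250/5353, mR=100/53
obs B: pose=(-1,4,W) → sL=200/337, sR=200/481, mL=62500/162097, mR=200/481
sensor matrix S = [[100/101, 100/53], [200/337, 200/481]]; det S = -614400000/867705241
solve [mL_A; mL_B] = S·[w00; w01] and [mR_A; mR_B] = S·[w10; w11]:
  w00 = 1, w01 = -1/2, w10 = 0, w11 = 1

1 -1/2 0 1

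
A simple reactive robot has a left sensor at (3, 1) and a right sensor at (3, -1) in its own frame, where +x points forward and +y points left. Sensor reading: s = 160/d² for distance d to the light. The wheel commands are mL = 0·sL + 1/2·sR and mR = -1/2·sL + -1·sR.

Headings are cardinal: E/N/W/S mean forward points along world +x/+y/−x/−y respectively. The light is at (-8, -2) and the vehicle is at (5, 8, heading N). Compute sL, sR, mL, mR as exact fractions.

160/313 32/73 16/73 -15856/22849

left sensor world pos  = (4, 11); dL² = 313
right sensor world pos = (6, 11); dR² = 365
sL = 160/313 = 160/313
sR = 160/365 = 32/73
mL = 0·sL + 1/2·sR = 16/73
mR = -1/2·sL + -1·sR = -15856/22849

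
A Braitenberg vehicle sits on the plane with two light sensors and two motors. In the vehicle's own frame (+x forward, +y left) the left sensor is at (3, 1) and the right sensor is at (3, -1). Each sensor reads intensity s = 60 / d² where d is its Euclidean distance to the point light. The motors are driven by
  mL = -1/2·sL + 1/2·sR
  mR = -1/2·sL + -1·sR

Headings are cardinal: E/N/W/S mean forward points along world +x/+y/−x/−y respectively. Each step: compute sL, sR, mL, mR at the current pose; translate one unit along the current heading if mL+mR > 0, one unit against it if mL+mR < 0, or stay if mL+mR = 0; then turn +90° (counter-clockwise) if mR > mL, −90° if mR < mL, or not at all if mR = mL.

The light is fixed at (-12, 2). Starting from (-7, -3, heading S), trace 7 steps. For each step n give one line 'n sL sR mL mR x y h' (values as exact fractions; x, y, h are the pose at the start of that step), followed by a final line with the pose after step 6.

n=0: pose=(-7,-3,S); sL=3/5, sR=3/4; mL=3/40, mR=-21/20; mL+mR=-39/40 → advance -1; mR−mL=-9/8 → turn -1·90°
n=1: pose=(-7,-2,W); sL=60/29, sR=60/13; mL=480/377, mR=-2130/377; mL+mR=-1650/377 → advance -1; mR−mL=-90/13 → turn -1·90°
n=2: pose=(-6,-2,N); sL=30/13, sR=6/5; mL=-36/65, mR=-153/65; mL+mR=-189/65 → advance -1; mR−mL=-9/5 → turn -1·90°
n=3: pose=(-6,-3,E); sL=60/97, sR=20/39; mL=-200/3783, mR=-3110/3783; mL+mR=-3310/3783 → advance -1; mR−mL=-10/13 → turn -1·90°
n=4: pose=(-7,-3,S); sL=3/5, sR=3/4; mL=3/40, mR=-21/20; mL+mR=-39/40 → advance -1; mR−mL=-9/8 → turn -1·90°
n=5: pose=(-7,-2,W); sL=60/29, sR=60/13; mL=480/377, mR=-2130/377; mL+mR=-1650/377 → advance -1; mR−mL=-90/13 → turn -1·90°
n=6: pose=(-6,-2,N); sL=30/13, sR=6/5; mL=-36/65, mR=-153/65; mL+mR=-189/65 → advance -1; mR−mL=-9/5 → turn -1·90°

0 3/5 3/4 3/40 -21/20 -7 -3 S
1 60/29 60/13 480/377 -2130/377 -7 -2 W
2 30/13 6/5 -36/65 -153/65 -6 -2 N
3 60/97 20/39 -200/3783 -3110/3783 -6 -3 E
4 3/5 3/4 3/40 -21/20 -7 -3 S
5 60/29 60/13 480/377 -2130/377 -7 -2 W
6 30/13 6/5 -36/65 -153/65 -6 -2 N
final -6 -3 E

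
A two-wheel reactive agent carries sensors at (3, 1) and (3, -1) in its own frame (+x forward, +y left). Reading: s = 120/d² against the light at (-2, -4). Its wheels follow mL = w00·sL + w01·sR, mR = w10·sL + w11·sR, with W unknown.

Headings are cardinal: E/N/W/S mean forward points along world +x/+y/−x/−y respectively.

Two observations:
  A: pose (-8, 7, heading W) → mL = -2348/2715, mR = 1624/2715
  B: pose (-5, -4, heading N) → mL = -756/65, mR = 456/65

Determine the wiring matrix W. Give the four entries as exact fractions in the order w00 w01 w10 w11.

obs A: pose=(-8,7,W) → sL=120/181, sR=8/15, mL=-2348/2715, mR=1624/2715
obs B: pose=(-5,-4,N) → sL=24/5, sR=120/13, mL=-756/65, mR=456/65
sensor matrix S = [[120/181, 8/15], [24/5, 120/13]]; det S = 209408/58825
solve [mL_A; mL_B] = S·[w00; w01] and [mR_A; mR_B] = S·[w10; w11]:
  w00 = -1/2, w01 = -1, w10 = 1/2, w11 = 1/2

-1/2 -1 1/2 1/2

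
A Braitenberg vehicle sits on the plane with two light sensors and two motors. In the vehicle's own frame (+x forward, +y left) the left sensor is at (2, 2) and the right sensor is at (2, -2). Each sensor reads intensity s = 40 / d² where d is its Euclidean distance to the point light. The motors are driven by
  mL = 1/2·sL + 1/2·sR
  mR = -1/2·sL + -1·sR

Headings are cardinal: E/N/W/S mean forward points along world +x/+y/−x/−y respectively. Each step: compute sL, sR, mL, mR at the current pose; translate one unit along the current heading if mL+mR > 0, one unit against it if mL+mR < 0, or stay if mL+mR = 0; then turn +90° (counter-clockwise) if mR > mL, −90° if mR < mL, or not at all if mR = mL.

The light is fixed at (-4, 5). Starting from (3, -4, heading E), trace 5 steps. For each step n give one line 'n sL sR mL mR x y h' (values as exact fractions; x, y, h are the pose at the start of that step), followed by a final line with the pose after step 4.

n=0: pose=(3,-4,E); sL=4/13, sR=20/101; mL=332/1313, mR=-462/1313; mL+mR=-10/101 → advance -1; mR−mL=-794/1313 → turn -1·90°
n=1: pose=(2,-4,S); sL=8/37, sR=40/137; mL=1288/5069, mR=-2028/5069; mL+mR=-20/137 → advance -1; mR−mL=-3316/5069 → turn -1·90°
n=2: pose=(2,-3,W); sL=10/29, sR=10/13; mL=210/377, mR=-355/377; mL+mR=-5/13 → advance -1; mR−mL=-565/377 → turn -1·90°
n=3: pose=(3,-3,N); sL=40/61, sR=40/117; mL=3560/7137, mR=-4780/7137; mL+mR=-20/117 → advance -1; mR−mL=-2780/2379 → turn -1·90°
n=4: pose=(3,-4,E); sL=4/13, sR=20/101; mL=332/1313, mR=-462/1313; mL+mR=-10/101 → advance -1; mR−mL=-794/1313 → turn -1·90°

0 4/13 20/101 332/1313 -462/1313 3 -4 E
1 8/37 40/137 1288/5069 -2028/5069 2 -4 S
2 10/29 10/13 210/377 -355/377 2 -3 W
3 40/61 40/117 3560/7137 -4780/7137 3 -3 N
4 4/13 20/101 332/1313 -462/1313 3 -4 E
final 2 -4 S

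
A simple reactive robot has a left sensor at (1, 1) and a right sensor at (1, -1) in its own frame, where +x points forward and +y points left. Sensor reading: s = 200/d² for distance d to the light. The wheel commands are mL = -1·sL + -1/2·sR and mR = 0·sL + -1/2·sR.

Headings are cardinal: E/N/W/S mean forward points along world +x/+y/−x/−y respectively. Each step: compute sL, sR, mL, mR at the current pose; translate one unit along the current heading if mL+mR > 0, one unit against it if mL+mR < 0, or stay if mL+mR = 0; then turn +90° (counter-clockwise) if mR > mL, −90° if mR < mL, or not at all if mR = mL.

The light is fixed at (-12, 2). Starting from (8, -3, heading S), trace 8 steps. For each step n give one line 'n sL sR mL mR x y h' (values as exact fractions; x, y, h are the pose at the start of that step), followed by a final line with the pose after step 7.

0 200/477 200/397 -127100/189369 -100/397 8 -3 S
1 4/9 100/233 -1382/2097 -50/233 8 -2 E
2 200/333 200/409 -115100/136197 -100/409 7 -2 N
3 5/9 10/17 -130/153 -5/17 7 -3 W
4 200/477 200/397 -127100/189369 -100/397 8 -3 S
5 4/9 100/233 -1382/2097 -50/233 8 -2 E
6 200/333 200/409 -115100/136197 -100/409 7 -2 N
7 5/9 10/17 -130/153 -5/17 7 -3 W
final 8 -3 S

n=0: pose=(8,-3,S); sL=200/477, sR=200/397; mL=-127100/189369, mR=-100/397; mL+mR=-174800/189369 → advance -1; mR−mL=200/477 → turn +1·90°
n=1: pose=(8,-2,E); sL=4/9, sR=100/233; mL=-1382/2097, mR=-50/233; mL+mR=-1832/2097 → advance -1; mR−mL=4/9 → turn +1·90°
n=2: pose=(7,-2,N); sL=200/333, sR=200/409; mL=-115100/136197, mR=-100/409; mL+mR=-148400/136197 → advance -1; mR−mL=200/333 → turn +1·90°
n=3: pose=(7,-3,W); sL=5/9, sR=10/17; mL=-130/153, mR=-5/17; mL+mR=-175/153 → advance -1; mR−mL=5/9 → turn +1·90°
n=4: pose=(8,-3,S); sL=200/477, sR=200/397; mL=-127100/189369, mR=-100/397; mL+mR=-174800/189369 → advance -1; mR−mL=200/477 → turn +1·90°
n=5: pose=(8,-2,E); sL=4/9, sR=100/233; mL=-1382/2097, mR=-50/233; mL+mR=-1832/2097 → advance -1; mR−mL=4/9 → turn +1·90°
n=6: pose=(7,-2,N); sL=200/333, sR=200/409; mL=-115100/136197, mR=-100/409; mL+mR=-148400/136197 → advance -1; mR−mL=200/333 → turn +1·90°
n=7: pose=(7,-3,W); sL=5/9, sR=10/17; mL=-130/153, mR=-5/17; mL+mR=-175/153 → advance -1; mR−mL=5/9 → turn +1·90°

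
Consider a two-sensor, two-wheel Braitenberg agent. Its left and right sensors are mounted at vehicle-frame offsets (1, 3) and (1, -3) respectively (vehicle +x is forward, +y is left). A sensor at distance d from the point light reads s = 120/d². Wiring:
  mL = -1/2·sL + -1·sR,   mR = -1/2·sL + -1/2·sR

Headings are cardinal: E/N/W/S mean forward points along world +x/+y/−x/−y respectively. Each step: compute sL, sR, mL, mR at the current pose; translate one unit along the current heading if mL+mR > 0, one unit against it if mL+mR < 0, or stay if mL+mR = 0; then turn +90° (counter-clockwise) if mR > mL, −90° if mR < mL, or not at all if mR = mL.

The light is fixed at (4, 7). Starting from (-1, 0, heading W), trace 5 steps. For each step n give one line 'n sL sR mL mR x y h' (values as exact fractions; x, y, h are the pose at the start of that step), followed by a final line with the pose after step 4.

0 15/17 30/13 -1215/442 -705/442 -1 0 W
1 24/13 120/113 -2916/1469 -2136/1469 0 0 S
2 20/3 4/3 -14/3 -4 0 1 E
3 120/89 120/29 -12420/2581 -7080/2581 -1 1 N
4 15/17 30/13 -1215/442 -705/442 -1 0 W
final 0 0 S

n=0: pose=(-1,0,W); sL=15/17, sR=30/13; mL=-1215/442, mR=-705/442; mL+mR=-960/221 → advance -1; mR−mL=15/13 → turn +1·90°
n=1: pose=(0,0,S); sL=24/13, sR=120/113; mL=-2916/1469, mR=-2136/1469; mL+mR=-5052/1469 → advance -1; mR−mL=60/113 → turn +1·90°
n=2: pose=(0,1,E); sL=20/3, sR=4/3; mL=-14/3, mR=-4; mL+mR=-26/3 → advance -1; mR−mL=2/3 → turn +1·90°
n=3: pose=(-1,1,N); sL=120/89, sR=120/29; mL=-12420/2581, mR=-7080/2581; mL+mR=-19500/2581 → advance -1; mR−mL=60/29 → turn +1·90°
n=4: pose=(-1,0,W); sL=15/17, sR=30/13; mL=-1215/442, mR=-705/442; mL+mR=-960/221 → advance -1; mR−mL=15/13 → turn +1·90°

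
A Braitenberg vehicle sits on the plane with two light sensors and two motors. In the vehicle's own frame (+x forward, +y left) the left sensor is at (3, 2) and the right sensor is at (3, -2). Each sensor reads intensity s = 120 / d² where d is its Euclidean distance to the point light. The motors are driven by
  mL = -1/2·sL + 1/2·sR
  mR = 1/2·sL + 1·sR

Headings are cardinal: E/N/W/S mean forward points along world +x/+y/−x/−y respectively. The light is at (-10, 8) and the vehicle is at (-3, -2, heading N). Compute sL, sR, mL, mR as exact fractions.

60/37 12/13 -168/481 834/481

left sensor world pos  = (-5, 1); dL² = 74
right sensor world pos = (-1, 1); dR² = 130
sL = 120/74 = 60/37
sR = 120/130 = 12/13
mL = -1/2·sL + 1/2·sR = -168/481
mR = 1/2·sL + 1·sR = 834/481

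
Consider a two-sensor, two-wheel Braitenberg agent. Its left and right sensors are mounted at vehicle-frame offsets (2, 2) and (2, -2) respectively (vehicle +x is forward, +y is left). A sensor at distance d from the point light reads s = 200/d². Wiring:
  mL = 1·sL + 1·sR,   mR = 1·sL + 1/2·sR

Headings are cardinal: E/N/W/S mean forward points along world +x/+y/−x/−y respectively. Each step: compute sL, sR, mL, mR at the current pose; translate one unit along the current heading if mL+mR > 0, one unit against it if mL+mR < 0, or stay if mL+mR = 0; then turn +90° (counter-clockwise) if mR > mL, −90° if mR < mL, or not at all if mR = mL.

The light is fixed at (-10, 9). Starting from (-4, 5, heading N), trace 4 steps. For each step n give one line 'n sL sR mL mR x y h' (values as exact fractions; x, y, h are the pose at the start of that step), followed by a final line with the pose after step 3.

n=0: pose=(-4,5,N); sL=10, sR=50/17; mL=220/17, mR=195/17; mL+mR=415/17 → advance +1; mR−mL=-25/17 → turn -1·90°
n=1: pose=(-4,6,E); sL=40/13, sR=200/89; mL=6160/1157, mR=4860/1157; mL+mR=11020/1157 → advance +1; mR−mL=-100/89 → turn -1·90°
n=2: pose=(-3,6,S); sL=100/53, sR=4; mL=312/53, mR=206/53; mL+mR=518/53 → advance +1; mR−mL=-2 → turn -1·90°
n=3: pose=(-3,5,W); sL=200/61, sR=200/29; mL=18000/1769, mR=11900/1769; mL+mR=29900/1769 → advance +1; mR−mL=-100/29 → turn -1·90°

0 10 50/17 220/17 195/17 -4 5 N
1 40/13 200/89 6160/1157 4860/1157 -4 6 E
2 100/53 4 312/53 206/53 -3 6 S
3 200/61 200/29 18000/1769 11900/1769 -3 5 W
final -4 5 N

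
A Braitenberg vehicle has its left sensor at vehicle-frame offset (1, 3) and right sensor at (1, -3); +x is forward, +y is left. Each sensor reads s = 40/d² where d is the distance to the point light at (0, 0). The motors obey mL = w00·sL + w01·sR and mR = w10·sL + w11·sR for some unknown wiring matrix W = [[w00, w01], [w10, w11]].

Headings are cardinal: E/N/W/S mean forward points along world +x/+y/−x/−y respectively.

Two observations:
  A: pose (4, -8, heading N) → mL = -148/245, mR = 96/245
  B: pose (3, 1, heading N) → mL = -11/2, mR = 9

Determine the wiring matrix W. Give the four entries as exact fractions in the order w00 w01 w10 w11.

obs A: pose=(4,-8,N) → sL=4/5, sR=20/49, mL=-148/245, mR=96/245
obs B: pose=(3,1,N) → sL=10, sR=1, mL=-11/2, mR=9
sensor matrix S = [[4/5, 20/49], [10, 1]]; det S = -804/245
solve [mL_A; mL_B] = S·[w00; w01] and [mR_A; mR_B] = S·[w10; w11]:
  w00 = -1/2, w01 = -1/2, w10 = 1, w11 = -1

-1/2 -1/2 1 -1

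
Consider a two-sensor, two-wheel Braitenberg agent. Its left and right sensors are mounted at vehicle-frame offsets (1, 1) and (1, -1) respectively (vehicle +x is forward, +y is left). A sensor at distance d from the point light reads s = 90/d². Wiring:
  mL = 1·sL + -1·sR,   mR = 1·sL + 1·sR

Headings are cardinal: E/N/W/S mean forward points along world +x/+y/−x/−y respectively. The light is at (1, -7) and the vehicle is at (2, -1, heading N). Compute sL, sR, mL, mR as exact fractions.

90/49 90/53 360/2597 9180/2597

left sensor world pos  = (1, 0); dL² = 49
right sensor world pos = (3, 0); dR² = 53
sL = 90/49 = 90/49
sR = 90/53 = 90/53
mL = 1·sL + -1·sR = 360/2597
mR = 1·sL + 1·sR = 9180/2597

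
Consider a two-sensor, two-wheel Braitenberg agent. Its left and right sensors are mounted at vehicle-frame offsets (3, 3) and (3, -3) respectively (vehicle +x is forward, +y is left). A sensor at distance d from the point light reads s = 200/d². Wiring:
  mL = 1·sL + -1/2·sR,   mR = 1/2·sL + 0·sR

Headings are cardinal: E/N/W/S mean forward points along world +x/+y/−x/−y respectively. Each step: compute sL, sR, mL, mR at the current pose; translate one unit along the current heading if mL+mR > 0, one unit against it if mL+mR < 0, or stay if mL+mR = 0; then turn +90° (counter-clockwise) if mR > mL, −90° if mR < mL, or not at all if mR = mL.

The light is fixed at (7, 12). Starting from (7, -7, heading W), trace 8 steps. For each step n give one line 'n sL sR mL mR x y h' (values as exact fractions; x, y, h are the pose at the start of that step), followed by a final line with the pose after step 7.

n=0: pose=(7,-7,W); sL=200/493, sR=40/53; mL=740/26129, mR=100/493; mL+mR=6040/26129 → advance +1; mR−mL=4560/26129 → turn +1·90°
n=1: pose=(6,-7,S); sL=25/61, sR=2/5; mL=64/305, mR=25/122; mL+mR=253/610 → advance +1; mR−mL=-3/610 → turn -1·90°
n=2: pose=(6,-8,W); sL=40/109, sR=40/61; mL=260/6649, mR=20/109; mL+mR=1480/6649 → advance +1; mR−mL=960/6649 → turn +1·90°
n=3: pose=(5,-8,S); sL=20/53, sR=100/277; mL=2890/14681, mR=10/53; mL+mR=5660/14681 → advance +1; mR−mL=-120/14681 → turn -1·90°
n=4: pose=(5,-9,W); sL=200/601, sR=200/349; mL=9700/209749, mR=100/601; mL+mR=44600/209749 → advance +1; mR−mL=25200/209749 → turn +1·90°
n=5: pose=(4,-9,S); sL=25/72, sR=50/153; mL=25/136, mR=25/144; mL+mR=875/2448 → advance +1; mR−mL=-25/2448 → turn -1·90°
n=6: pose=(4,-10,W); sL=200/661, sR=200/397; mL=13300/262417, mR=100/661; mL+mR=53000/262417 → advance +1; mR−mL=26400/262417 → turn +1·90°
n=7: pose=(3,-10,S); sL=100/313, sR=100/337; mL=18050/105481, mR=50/313; mL+mR=34900/105481 → advance +1; mR−mL=-1200/105481 → turn -1·90°

0 200/493 40/53 740/26129 100/493 7 -7 W
1 25/61 2/5 64/305 25/122 6 -7 S
2 40/109 40/61 260/6649 20/109 6 -8 W
3 20/53 100/277 2890/14681 10/53 5 -8 S
4 200/601 200/349 9700/209749 100/601 5 -9 W
5 25/72 50/153 25/136 25/144 4 -9 S
6 200/661 200/397 13300/262417 100/661 4 -10 W
7 100/313 100/337 18050/105481 50/313 3 -10 S
final 3 -11 W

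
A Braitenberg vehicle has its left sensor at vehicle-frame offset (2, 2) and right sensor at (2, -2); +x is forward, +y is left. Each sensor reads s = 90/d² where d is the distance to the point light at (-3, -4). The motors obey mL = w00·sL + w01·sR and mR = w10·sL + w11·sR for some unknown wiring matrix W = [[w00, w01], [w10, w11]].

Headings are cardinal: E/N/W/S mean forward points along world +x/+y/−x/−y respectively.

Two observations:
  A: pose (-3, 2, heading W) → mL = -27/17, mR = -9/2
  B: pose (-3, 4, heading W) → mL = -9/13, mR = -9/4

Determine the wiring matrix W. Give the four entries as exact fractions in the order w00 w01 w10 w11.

obs A: pose=(-3,2,W) → sL=9/2, sR=45/34, mL=-27/17, mR=-9/2
obs B: pose=(-3,4,W) → sL=9/4, sR=45/52, mL=-9/13, mR=-9/4
sensor matrix S = [[9/2, 45/34], [9/4, 45/52]]; det S = 405/442
solve [mL_A; mL_B] = S·[w00; w01] and [mR_A; mR_B] = S·[w10; w11]:
  w00 = -1/2, w01 = 1/2, w10 = -1, w11 = 0

-1/2 1/2 -1 0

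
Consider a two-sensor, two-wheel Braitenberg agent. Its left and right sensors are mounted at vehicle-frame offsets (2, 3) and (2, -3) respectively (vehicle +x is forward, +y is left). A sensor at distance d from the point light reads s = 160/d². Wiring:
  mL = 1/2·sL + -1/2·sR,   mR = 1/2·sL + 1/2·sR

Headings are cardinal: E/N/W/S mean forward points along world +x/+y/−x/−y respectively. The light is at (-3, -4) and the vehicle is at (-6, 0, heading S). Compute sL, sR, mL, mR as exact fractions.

left sensor world pos  = (-3, -2); dL² = 4
right sensor world pos = (-9, -2); dR² = 40
sL = 160/4 = 40
sR = 160/40 = 4
mL = 1/2·sL + -1/2·sR = 18
mR = 1/2·sL + 1/2·sR = 22

40 4 18 22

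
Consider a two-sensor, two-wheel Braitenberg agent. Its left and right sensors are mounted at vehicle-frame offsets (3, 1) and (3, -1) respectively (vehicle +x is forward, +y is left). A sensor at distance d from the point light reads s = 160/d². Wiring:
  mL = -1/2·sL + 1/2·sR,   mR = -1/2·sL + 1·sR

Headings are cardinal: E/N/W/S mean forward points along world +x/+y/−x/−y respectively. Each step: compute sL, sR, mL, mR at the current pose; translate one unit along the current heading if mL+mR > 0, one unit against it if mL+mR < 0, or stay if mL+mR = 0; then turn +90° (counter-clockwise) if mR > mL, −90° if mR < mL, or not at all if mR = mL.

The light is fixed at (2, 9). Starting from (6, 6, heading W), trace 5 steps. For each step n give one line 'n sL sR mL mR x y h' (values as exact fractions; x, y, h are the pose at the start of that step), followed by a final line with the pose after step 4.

n=0: pose=(6,6,W); sL=160/17, sR=32; mL=192/17, mR=464/17; mL+mR=656/17 → advance +1; mR−mL=16 → turn +1·90°
n=1: pose=(5,6,S); sL=40/13, sR=4; mL=6/13, mR=32/13; mL+mR=38/13 → advance +1; mR−mL=2 → turn +1·90°
n=2: pose=(5,5,E); sL=32/9, sR=160/61; mL=-256/549, mR=464/549; mL+mR=208/549 → advance +1; mR−mL=80/61 → turn +1·90°
n=3: pose=(6,5,N); sL=16, sR=80/13; mL=-64/13, mR=-24/13; mL+mR=-88/13 → advance -1; mR−mL=40/13 → turn +1·90°
n=4: pose=(6,4,W); sL=160/37, sR=160/17; mL=1600/629, mR=4560/629; mL+mR=6160/629 → advance +1; mR−mL=80/17 → turn +1·90°

0 160/17 32 192/17 464/17 6 6 W
1 40/13 4 6/13 32/13 5 6 S
2 32/9 160/61 -256/549 464/549 5 5 E
3 16 80/13 -64/13 -24/13 6 5 N
4 160/37 160/17 1600/629 4560/629 6 4 W
final 5 4 S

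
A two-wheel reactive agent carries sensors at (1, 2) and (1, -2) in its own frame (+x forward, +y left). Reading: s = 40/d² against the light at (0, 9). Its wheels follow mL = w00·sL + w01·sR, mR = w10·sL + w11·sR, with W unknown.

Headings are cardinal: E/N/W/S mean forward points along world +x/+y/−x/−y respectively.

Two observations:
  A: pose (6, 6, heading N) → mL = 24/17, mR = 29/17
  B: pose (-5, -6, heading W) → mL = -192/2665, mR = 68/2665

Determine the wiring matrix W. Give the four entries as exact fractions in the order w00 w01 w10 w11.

1 -1 1 -1/2

obs A: pose=(6,6,N) → sL=2, sR=10/17, mL=24/17, mR=29/17
obs B: pose=(-5,-6,W) → sL=8/65, sR=8/41, mL=-192/2665, mR=68/2665
sensor matrix S = [[2, 10/17], [8/65, 8/41]]; det S = 2880/9061
solve [mL_A; mL_B] = S·[w00; w01] and [mR_A; mR_B] = S·[w10; w11]:
  w00 = 1, w01 = -1, w10 = 1, w11 = -1/2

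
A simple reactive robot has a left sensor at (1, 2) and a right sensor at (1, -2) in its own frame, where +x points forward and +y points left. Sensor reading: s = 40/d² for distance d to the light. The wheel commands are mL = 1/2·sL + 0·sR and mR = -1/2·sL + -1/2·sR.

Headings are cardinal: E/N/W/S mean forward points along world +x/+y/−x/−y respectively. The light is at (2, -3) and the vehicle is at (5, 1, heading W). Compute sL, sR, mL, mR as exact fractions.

5 1 5/2 -3

left sensor world pos  = (4, -1); dL² = 8
right sensor world pos = (4, 3); dR² = 40
sL = 40/8 = 5
sR = 40/40 = 1
mL = 1/2·sL + 0·sR = 5/2
mR = -1/2·sL + -1/2·sR = -3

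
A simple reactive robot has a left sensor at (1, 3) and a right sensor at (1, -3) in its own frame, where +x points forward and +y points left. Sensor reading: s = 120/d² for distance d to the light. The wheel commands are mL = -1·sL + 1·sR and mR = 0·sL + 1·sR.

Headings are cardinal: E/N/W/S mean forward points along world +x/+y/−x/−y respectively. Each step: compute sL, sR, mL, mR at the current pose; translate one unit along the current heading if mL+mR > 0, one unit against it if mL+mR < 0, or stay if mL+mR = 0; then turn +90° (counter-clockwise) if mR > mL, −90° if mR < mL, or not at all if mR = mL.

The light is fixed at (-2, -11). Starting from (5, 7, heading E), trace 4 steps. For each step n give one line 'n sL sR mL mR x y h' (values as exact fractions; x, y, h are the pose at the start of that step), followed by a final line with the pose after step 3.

n=0: pose=(5,7,E); sL=24/101, sR=120/289; mL=5184/29189, mR=120/289; mL+mR=17304/29189 → advance +1; mR−mL=24/101 → turn +1·90°
n=1: pose=(6,7,N); sL=60/193, sR=60/241; mL=-2880/46513, mR=60/241; mL+mR=8700/46513 → advance +1; mR−mL=60/193 → turn +1·90°
n=2: pose=(6,8,W); sL=24/61, sR=120/533; mL=-5472/32513, mR=120/533; mL+mR=1848/32513 → advance +1; mR−mL=24/61 → turn +1·90°
n=3: pose=(5,8,S); sL=15/53, sR=6/17; mL=63/901, mR=6/17; mL+mR=381/901 → advance +1; mR−mL=15/53 → turn +1·90°

0 24/101 120/289 5184/29189 120/289 5 7 E
1 60/193 60/241 -2880/46513 60/241 6 7 N
2 24/61 120/533 -5472/32513 120/533 6 8 W
3 15/53 6/17 63/901 6/17 5 8 S
final 5 7 E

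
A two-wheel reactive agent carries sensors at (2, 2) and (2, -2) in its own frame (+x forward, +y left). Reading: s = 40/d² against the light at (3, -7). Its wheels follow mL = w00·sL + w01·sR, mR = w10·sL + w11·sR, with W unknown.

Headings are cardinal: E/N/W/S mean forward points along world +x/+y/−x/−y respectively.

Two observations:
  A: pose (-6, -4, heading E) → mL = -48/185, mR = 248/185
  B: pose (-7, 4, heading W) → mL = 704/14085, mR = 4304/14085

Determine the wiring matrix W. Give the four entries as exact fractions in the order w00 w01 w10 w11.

1 -1 1 1

obs A: pose=(-6,-4,E) → sL=20/37, sR=4/5, mL=-48/185, mR=248/185
obs B: pose=(-7,4,W) → sL=8/45, sR=40/313, mL=704/14085, mR=4304/14085
sensor matrix S = [[20/37, 4/5], [8/45, 40/313]]; det S = -190592/2605725
solve [mL_A; mL_B] = S·[w00; w01] and [mR_A; mR_B] = S·[w10; w11]:
  w00 = 1, w01 = -1, w10 = 1, w11 = 1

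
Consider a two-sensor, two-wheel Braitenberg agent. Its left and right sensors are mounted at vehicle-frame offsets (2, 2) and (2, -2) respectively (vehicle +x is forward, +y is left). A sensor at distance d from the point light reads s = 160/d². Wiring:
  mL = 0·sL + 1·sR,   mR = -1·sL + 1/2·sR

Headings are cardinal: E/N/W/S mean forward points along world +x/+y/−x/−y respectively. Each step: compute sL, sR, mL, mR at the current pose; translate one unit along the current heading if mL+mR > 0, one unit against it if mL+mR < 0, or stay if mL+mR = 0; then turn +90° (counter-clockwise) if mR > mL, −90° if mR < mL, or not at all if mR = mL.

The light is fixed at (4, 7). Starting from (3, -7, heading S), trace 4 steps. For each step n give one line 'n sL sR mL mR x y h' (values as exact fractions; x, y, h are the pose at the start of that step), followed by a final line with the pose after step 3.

0 160/257 32/53 32/53 -4368/13621 3 -7 S
1 80/149 80/89 80/89 -1160/13261 3 -8 W
2 32/37 160/169 160/169 -2448/6253 2 -8 N
3 10/9 5/8 5/8 -115/144 2 -7 E
final 1 -7 S

n=0: pose=(3,-7,S); sL=160/257, sR=32/53; mL=32/53, mR=-4368/13621; mL+mR=3856/13621 → advance +1; mR−mL=-12592/13621 → turn -1·90°
n=1: pose=(3,-8,W); sL=80/149, sR=80/89; mL=80/89, mR=-1160/13261; mL+mR=10760/13261 → advance +1; mR−mL=-13080/13261 → turn -1·90°
n=2: pose=(2,-8,N); sL=32/37, sR=160/169; mL=160/169, mR=-2448/6253; mL+mR=3472/6253 → advance +1; mR−mL=-8368/6253 → turn -1·90°
n=3: pose=(2,-7,E); sL=10/9, sR=5/8; mL=5/8, mR=-115/144; mL+mR=-25/144 → advance -1; mR−mL=-205/144 → turn -1·90°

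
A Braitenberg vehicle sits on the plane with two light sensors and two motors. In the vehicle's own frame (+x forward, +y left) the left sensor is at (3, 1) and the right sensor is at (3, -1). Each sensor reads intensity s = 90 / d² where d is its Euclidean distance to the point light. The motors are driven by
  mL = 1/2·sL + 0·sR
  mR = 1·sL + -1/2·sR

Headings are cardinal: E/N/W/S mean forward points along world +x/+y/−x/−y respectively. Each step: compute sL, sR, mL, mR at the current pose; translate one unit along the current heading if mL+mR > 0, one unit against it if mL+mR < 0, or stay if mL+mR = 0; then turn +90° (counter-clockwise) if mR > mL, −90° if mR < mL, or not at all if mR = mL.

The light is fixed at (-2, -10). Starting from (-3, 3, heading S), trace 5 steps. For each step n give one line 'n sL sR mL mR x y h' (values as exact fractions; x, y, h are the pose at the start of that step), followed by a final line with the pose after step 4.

0 9/10 45/52 9/20 243/520 -3 3 S
1 90/173 18/25 45/173 693/4325 -3 2 E
2 45/41 45/41 45/82 45/82 -2 2 S
3 18/13 18/13 9/13 9/13 -2 1 S
4 9/5 9/5 9/10 9/10 -2 0 S
final -2 -1 S

n=0: pose=(-3,3,S); sL=9/10, sR=45/52; mL=9/20, mR=243/520; mL+mR=477/520 → advance +1; mR−mL=9/520 → turn +1·90°
n=1: pose=(-3,2,E); sL=90/173, sR=18/25; mL=45/173, mR=693/4325; mL+mR=1818/4325 → advance +1; mR−mL=-432/4325 → turn -1·90°
n=2: pose=(-2,2,S); sL=45/41, sR=45/41; mL=45/82, mR=45/82; mL+mR=45/41 → advance +1; mR−mL=0 → turn +0·90°
n=3: pose=(-2,1,S); sL=18/13, sR=18/13; mL=9/13, mR=9/13; mL+mR=18/13 → advance +1; mR−mL=0 → turn +0·90°
n=4: pose=(-2,0,S); sL=9/5, sR=9/5; mL=9/10, mR=9/10; mL+mR=9/5 → advance +1; mR−mL=0 → turn +0·90°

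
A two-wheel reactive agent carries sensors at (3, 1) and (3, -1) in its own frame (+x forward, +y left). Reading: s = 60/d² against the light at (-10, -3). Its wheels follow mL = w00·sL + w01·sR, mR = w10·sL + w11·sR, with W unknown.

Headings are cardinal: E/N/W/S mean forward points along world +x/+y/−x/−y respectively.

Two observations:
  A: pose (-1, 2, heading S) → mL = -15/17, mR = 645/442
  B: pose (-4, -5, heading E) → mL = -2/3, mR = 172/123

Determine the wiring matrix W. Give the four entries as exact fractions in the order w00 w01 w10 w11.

obs A: pose=(-1,2,S) → sL=15/26, sR=15/17, mL=-15/17, mR=645/442
obs B: pose=(-4,-5,E) → sL=30/41, sR=2/3, mL=-2/3, mR=172/123
sensor matrix S = [[15/26, 15/17], [30/41, 2/3]]; det S = -2365/9061
solve [mL_A; mL_B] = S·[w00; w01] and [mR_A; mR_B] = S·[w10; w11]:
  w00 = 0, w01 = -1, w10 = 1, w11 = 1

0 -1 1 1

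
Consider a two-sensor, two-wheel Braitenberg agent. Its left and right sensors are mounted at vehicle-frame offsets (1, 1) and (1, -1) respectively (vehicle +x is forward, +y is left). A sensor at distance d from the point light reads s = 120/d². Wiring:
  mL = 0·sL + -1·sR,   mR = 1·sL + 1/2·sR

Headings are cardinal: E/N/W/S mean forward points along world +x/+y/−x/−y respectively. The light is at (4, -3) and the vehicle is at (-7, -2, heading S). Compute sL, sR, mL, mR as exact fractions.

left sensor world pos  = (-6, -3); dL² = 100
right sensor world pos = (-8, -3); dR² = 144
sL = 120/100 = 6/5
sR = 120/144 = 5/6
mL = 0·sL + -1·sR = -5/6
mR = 1·sL + 1/2·sR = 97/60

6/5 5/6 -5/6 97/60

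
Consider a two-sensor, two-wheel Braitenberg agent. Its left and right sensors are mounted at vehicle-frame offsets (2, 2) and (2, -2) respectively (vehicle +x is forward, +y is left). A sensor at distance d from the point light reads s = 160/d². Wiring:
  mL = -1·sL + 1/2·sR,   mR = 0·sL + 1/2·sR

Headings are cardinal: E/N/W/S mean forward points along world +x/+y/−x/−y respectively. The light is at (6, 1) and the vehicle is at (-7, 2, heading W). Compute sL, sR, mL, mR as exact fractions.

left sensor world pos  = (-9, 0); dL² = 226
right sensor world pos = (-9, 4); dR² = 234
sL = 160/226 = 80/113
sR = 160/234 = 80/117
mL = -1·sL + 1/2·sR = -4840/13221
mR = 0·sL + 1/2·sR = 40/117

80/113 80/117 -4840/13221 40/117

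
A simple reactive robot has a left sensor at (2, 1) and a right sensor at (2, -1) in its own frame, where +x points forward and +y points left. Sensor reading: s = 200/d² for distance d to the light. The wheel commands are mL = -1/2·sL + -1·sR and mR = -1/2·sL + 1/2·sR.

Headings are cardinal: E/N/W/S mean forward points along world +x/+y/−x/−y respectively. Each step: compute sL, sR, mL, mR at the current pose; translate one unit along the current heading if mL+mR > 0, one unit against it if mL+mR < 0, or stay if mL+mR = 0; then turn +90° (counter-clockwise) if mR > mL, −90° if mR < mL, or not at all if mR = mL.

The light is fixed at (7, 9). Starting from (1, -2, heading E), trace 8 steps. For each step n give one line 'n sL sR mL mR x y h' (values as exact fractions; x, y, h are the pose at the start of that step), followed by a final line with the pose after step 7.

n=0: pose=(1,-2,E); sL=50/29, sR=5/4; mL=-245/116, mR=-55/232; mL+mR=-545/232 → advance -1; mR−mL=15/8 → turn +1·90°
n=1: pose=(0,-2,N); sL=40/29, sR=200/117; mL=-8140/3393, mR=560/3393; mL+mR=-7580/3393 → advance -1; mR−mL=100/39 → turn +1·90°
n=2: pose=(0,-3,W); sL=4/5, sR=100/101; mL=-702/505, mR=48/505; mL+mR=-654/505 → advance -1; mR−mL=150/101 → turn +1·90°
n=3: pose=(1,-3,S); sL=200/221, sR=40/49; mL=-13740/10829, mR=-480/10829; mL+mR=-14220/10829 → advance -1; mR−mL=60/49 → turn +1·90°
n=4: pose=(1,-2,E); sL=50/29, sR=5/4; mL=-245/116, mR=-55/232; mL+mR=-545/232 → advance -1; mR−mL=15/8 → turn +1·90°
n=5: pose=(0,-2,N); sL=40/29, sR=200/117; mL=-8140/3393, mR=560/3393; mL+mR=-7580/3393 → advance -1; mR−mL=100/39 → turn +1·90°
n=6: pose=(0,-3,W); sL=4/5, sR=100/101; mL=-702/505, mR=48/505; mL+mR=-654/505 → advance -1; mR−mL=150/101 → turn +1·90°
n=7: pose=(1,-3,S); sL=200/221, sR=40/49; mL=-13740/10829, mR=-480/10829; mL+mR=-14220/10829 → advance -1; mR−mL=60/49 → turn +1·90°

0 50/29 5/4 -245/116 -55/232 1 -2 E
1 40/29 200/117 -8140/3393 560/3393 0 -2 N
2 4/5 100/101 -702/505 48/505 0 -3 W
3 200/221 40/49 -13740/10829 -480/10829 1 -3 S
4 50/29 5/4 -245/116 -55/232 1 -2 E
5 40/29 200/117 -8140/3393 560/3393 0 -2 N
6 4/5 100/101 -702/505 48/505 0 -3 W
7 200/221 40/49 -13740/10829 -480/10829 1 -3 S
final 1 -2 E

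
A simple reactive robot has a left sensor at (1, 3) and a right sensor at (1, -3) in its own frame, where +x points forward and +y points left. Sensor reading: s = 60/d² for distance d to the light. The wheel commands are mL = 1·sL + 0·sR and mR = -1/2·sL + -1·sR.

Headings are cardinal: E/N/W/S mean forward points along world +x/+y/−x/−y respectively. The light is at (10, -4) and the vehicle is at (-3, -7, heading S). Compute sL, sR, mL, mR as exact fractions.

15/29 15/68 15/29 -945/1972

left sensor world pos  = (0, -8); dL² = 116
right sensor world pos = (-6, -8); dR² = 272
sL = 60/116 = 15/29
sR = 60/272 = 15/68
mL = 1·sL + 0·sR = 15/29
mR = -1/2·sL + -1·sR = -945/1972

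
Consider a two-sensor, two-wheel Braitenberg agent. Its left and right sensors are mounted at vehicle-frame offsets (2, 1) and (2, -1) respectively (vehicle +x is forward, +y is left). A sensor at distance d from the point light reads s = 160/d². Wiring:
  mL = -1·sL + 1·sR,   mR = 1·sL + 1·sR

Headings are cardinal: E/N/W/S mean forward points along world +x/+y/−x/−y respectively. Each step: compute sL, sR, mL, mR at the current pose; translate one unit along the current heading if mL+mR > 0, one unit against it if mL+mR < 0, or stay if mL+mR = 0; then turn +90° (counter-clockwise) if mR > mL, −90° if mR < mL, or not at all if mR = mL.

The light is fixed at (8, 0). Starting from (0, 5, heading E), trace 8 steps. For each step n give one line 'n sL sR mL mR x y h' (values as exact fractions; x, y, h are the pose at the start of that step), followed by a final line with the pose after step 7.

0 20/9 40/13 100/117 620/117 0 5 E
1 160/113 32/17 896/1921 6336/1921 1 5 N
2 80/53 16/13 -192/689 1888/689 1 6 W
3 32/13 160/97 -1024/1261 5184/1261 0 6 S
4 20/9 40/13 100/117 620/117 0 5 E
5 160/113 32/17 896/1921 6336/1921 1 5 N
6 80/53 16/13 -192/689 1888/689 1 6 W
7 32/13 160/97 -1024/1261 5184/1261 0 6 S
final 0 5 E

n=0: pose=(0,5,E); sL=20/9, sR=40/13; mL=100/117, mR=620/117; mL+mR=80/13 → advance +1; mR−mL=40/9 → turn +1·90°
n=1: pose=(1,5,N); sL=160/113, sR=32/17; mL=896/1921, mR=6336/1921; mL+mR=64/17 → advance +1; mR−mL=320/113 → turn +1·90°
n=2: pose=(1,6,W); sL=80/53, sR=16/13; mL=-192/689, mR=1888/689; mL+mR=32/13 → advance +1; mR−mL=160/53 → turn +1·90°
n=3: pose=(0,6,S); sL=32/13, sR=160/97; mL=-1024/1261, mR=5184/1261; mL+mR=320/97 → advance +1; mR−mL=64/13 → turn +1·90°
n=4: pose=(0,5,E); sL=20/9, sR=40/13; mL=100/117, mR=620/117; mL+mR=80/13 → advance +1; mR−mL=40/9 → turn +1·90°
n=5: pose=(1,5,N); sL=160/113, sR=32/17; mL=896/1921, mR=6336/1921; mL+mR=64/17 → advance +1; mR−mL=320/113 → turn +1·90°
n=6: pose=(1,6,W); sL=80/53, sR=16/13; mL=-192/689, mR=1888/689; mL+mR=32/13 → advance +1; mR−mL=160/53 → turn +1·90°
n=7: pose=(0,6,S); sL=32/13, sR=160/97; mL=-1024/1261, mR=5184/1261; mL+mR=320/97 → advance +1; mR−mL=64/13 → turn +1·90°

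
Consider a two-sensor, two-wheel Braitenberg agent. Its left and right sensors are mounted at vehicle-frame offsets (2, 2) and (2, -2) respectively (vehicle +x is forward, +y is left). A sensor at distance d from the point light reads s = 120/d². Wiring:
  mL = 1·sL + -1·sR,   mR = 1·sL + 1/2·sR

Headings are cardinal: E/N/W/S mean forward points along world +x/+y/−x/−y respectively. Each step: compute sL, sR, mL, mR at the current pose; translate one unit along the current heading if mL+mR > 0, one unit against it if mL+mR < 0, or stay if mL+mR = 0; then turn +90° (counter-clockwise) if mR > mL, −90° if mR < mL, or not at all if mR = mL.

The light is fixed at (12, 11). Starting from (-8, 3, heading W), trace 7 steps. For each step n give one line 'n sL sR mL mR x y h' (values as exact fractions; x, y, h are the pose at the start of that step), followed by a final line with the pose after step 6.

0 15/73 3/13 -24/949 609/1898 -8 3 W
1 120/461 120/629 20160/289969 103140/289969 -9 3 S
2 12/41 60/241 432/9881 4122/9881 -9 2 E
3 120/533 120/373 -19200/198809 76740/198809 -8 2 N
4 15/73 3/13 -24/949 609/1898 -8 3 W
5 120/461 120/629 20160/289969 103140/289969 -9 3 S
6 12/41 60/241 432/9881 4122/9881 -9 2 E
final -8 2 N

n=0: pose=(-8,3,W); sL=15/73, sR=3/13; mL=-24/949, mR=609/1898; mL+mR=561/1898 → advance +1; mR−mL=9/26 → turn +1·90°
n=1: pose=(-9,3,S); sL=120/461, sR=120/629; mL=20160/289969, mR=103140/289969; mL+mR=123300/289969 → advance +1; mR−mL=180/629 → turn +1·90°
n=2: pose=(-9,2,E); sL=12/41, sR=60/241; mL=432/9881, mR=4122/9881; mL+mR=4554/9881 → advance +1; mR−mL=90/241 → turn +1·90°
n=3: pose=(-8,2,N); sL=120/533, sR=120/373; mL=-19200/198809, mR=76740/198809; mL+mR=57540/198809 → advance +1; mR−mL=180/373 → turn +1·90°
n=4: pose=(-8,3,W); sL=15/73, sR=3/13; mL=-24/949, mR=609/1898; mL+mR=561/1898 → advance +1; mR−mL=9/26 → turn +1·90°
n=5: pose=(-9,3,S); sL=120/461, sR=120/629; mL=20160/289969, mR=103140/289969; mL+mR=123300/289969 → advance +1; mR−mL=180/629 → turn +1·90°
n=6: pose=(-9,2,E); sL=12/41, sR=60/241; mL=432/9881, mR=4122/9881; mL+mR=4554/9881 → advance +1; mR−mL=90/241 → turn +1·90°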